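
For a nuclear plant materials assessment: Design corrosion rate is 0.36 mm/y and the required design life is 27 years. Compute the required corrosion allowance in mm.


Corrosion allowance = CR × design life
CA = 0.36 * 27 = 9.72 mm

9.72 mm


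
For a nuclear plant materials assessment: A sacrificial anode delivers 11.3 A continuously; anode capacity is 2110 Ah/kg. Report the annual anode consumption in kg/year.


Annual consumption = current * hours per year / capacity
Rate = 11.3 * 8760 / 2110 = 46.9 kg/year

46.9 kg/year


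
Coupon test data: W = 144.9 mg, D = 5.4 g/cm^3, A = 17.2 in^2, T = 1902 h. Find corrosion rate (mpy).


Apply the mpy weight-loss relation: CR = 534 * W / (D * A * T)
Numerator: 534 * 144.9 = 77376.6
Denominator: 5.4 * 17.2 * 1902 = 176657.76
CR = 77376.6 / 176657.76 = 0.438 mpy

0.438 mpy


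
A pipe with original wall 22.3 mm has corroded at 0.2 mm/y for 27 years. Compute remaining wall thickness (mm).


Remaining wall = original − CR × time
t = 22.3 − 0.2*27 = 22.3 − 5.4 = 16.9 mm

16.9 mm


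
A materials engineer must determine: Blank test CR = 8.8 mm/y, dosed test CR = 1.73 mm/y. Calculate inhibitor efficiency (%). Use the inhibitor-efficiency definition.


Apply the inhibitor-efficiency definition: IE = (CR_blank − CR_inh)/CR_blank × 100
IE = (8.8 − 1.73) / 8.8 × 100
IE = 7.07 / 8.8 × 100 = 80.3 %

80.3 %


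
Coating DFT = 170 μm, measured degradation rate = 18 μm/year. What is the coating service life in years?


Service life = thickness / degradation rate
Life = 170 / 18 = 9.4 years

9.4 years


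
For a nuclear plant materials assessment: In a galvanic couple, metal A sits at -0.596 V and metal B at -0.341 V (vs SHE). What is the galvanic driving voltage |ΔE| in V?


Driving voltage is the absolute potential difference.
|ΔE| = |-0.596 − (-0.341)| = 0.255 V

0.255 V


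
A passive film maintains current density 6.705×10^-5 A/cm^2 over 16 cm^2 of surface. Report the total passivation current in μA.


I = i_pass * A, then convert A → μA (×10^6)
I = 6.705×10^-5 * 16 * 10^6 = 1072.8 μA

1072.8 μA


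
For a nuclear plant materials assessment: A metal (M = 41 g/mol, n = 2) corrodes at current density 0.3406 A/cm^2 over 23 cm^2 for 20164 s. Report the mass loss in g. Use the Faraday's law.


Apply Faraday's law: m = i*A*t*M / (n*F)
Total charge passed Q = i*A*t = 0.3406*23*20164 = 157960.7432 C
m = Q*M/(n*F) = 157960.7432*41/(2*96485) = 33.5616 g

33.5616 g


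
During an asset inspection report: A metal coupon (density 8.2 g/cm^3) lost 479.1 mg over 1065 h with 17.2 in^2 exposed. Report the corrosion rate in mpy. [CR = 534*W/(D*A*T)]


Apply the mpy weight-loss relation: CR = 534 * W / (D * A * T)
Numerator: 534 * 479.1 = 255839.4
Denominator: 8.2 * 17.2 * 1065 = 150207.6
CR = 255839.4 / 150207.6 = 1.70324 mpy

1.70324 mpy


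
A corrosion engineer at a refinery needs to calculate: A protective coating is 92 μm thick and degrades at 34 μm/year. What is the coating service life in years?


Service life = thickness / degradation rate
Life = 92 / 34 = 2.7 years

2.7 years


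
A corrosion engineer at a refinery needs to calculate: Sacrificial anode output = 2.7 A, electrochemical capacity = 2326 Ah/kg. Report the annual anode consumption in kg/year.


Annual consumption = current * hours per year / capacity
Rate = 2.7 * 8760 / 2326 = 10.2 kg/year

10.2 kg/year


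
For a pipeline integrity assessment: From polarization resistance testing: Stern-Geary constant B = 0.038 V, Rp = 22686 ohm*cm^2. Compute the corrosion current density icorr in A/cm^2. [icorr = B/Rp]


Apply the Stern-Geary relation: icorr = B / Rp
icorr = 0.038 / 22686 = 1.675×10^-6 A/cm^2

1.675×10^-6 A/cm^2


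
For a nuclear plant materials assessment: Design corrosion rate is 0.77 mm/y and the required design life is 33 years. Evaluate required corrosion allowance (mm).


Corrosion allowance = CR × design life
CA = 0.77 * 33 = 25.41 mm

25.41 mm


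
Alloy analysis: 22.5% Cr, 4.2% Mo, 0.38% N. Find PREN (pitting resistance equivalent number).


Apply the PREN formula: PREN = Cr + 3.3*Mo + 16*N
PREN = 22.5 + 3.3*4.2 + 16*0.38
PREN = 22.5 + 13.86 + 6.08 = 42.44

42.44


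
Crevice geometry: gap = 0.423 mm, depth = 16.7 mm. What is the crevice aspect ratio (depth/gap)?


Aspect ratio = depth / gap
Ratio = 16.7 / 0.423 = 39.5

39.5


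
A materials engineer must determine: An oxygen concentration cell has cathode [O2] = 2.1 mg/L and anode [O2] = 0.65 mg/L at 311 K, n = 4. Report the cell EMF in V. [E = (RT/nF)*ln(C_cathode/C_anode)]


Apply the Nernst concentration-cell relation: E = (RT/nF)*ln(C_cathode/C_anode)
RT/nF = 8.314*311/(4*96485) = 0.00669963 V
ln(2.1/0.65) = 1.17272
E = 0.00669963 * 1.17272 = 0.00786 V

0.00786 V


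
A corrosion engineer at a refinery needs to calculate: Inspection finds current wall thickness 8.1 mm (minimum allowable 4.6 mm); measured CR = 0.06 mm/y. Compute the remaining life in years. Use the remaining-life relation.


Apply the remaining-life relation: RL = (t_current − t_min) / CR
RL = (8.1 − 4.6) / 0.06 = 3.5 / 0.06 = 58.3 years

58.3 years


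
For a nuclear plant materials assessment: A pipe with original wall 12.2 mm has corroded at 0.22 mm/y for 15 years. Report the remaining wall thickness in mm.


Remaining wall = original − CR × time
t = 12.2 − 0.22*15 = 12.2 − 3.3 = 8.9 mm

8.9 mm


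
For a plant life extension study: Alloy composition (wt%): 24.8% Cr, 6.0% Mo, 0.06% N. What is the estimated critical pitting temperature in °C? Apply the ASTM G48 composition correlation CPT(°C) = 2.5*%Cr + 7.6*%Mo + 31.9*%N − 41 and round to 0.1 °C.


Apply the ASTM G48 empirical CPT estimate: CPT(°C) = 2.5*%Cr + 7.6*%Mo + 31.9*%N − 41
2.5*24.8 = 62; 7.6*6.0 = 45.6; 31.9*0.06 = 1.914
CPT = 62 + 45.6 + 1.914 − 41 = 68.514 °C
Rounded to 0.1 °C: CPT ≈ 68.5 °C

68.5 °C


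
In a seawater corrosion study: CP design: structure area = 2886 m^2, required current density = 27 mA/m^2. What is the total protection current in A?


I = area * current density, then convert mA → A (÷1000)
I = 2886 * 27 / 1000 = 77.92 A

77.92 A


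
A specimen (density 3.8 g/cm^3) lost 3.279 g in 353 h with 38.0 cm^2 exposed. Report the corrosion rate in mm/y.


Apply the mm/y weight-loss relation: CR = 87600 * W / (D * A * T)
Numerator: 87600 * 3.279 = 287240.4
Denominator: 3.8 * 38.0 * 353 = 50973.2
CR = 287240.4 / 50973.2 = 5.63513 mm/y

5.63513 mm/y


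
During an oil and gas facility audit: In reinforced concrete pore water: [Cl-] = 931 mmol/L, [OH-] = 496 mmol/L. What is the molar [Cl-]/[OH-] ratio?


Threshold parameter = [Cl-] / [OH-] (molar basis; both in mmol/L, so units cancel)
Ratio = 931 / 496 = 1.88

1.88


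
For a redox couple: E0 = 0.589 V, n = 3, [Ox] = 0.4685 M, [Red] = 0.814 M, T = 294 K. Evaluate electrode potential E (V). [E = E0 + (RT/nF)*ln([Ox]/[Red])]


Apply the Nernst equation: E = E0 + (RT/nF)*ln([Ox]/[Red])
Step 1: RT/nF = 8.314*294/(3*96485) = 0.00844455 V
Step 2: [Ox]/[Red] = 0.4685/0.814 = 0.575553
Step 3: ln(0.575553) = -0.552424
Step 4: correction = 0.00844455 * -0.552424 = -0.005 V
E = 0.589 + -0.005 = 0.584 V

0.584 V


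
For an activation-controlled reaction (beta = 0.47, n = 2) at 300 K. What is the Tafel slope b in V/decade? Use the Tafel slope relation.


Apply the Tafel slope relation: b = 2.303*R*T/(beta*n*F)
Numerator: 2.303 * 8.314 * 300 = 5744.14
Denominator: 0.47 * 2 * 96485 = 90695.9
b = 5744.14 / 90695.9 = 0.0633 V/decade

0.0633 V/decade


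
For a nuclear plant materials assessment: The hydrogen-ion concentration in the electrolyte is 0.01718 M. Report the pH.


pH = −log10[H+]
pH = −log10(0.01718) = 1.76

1.76


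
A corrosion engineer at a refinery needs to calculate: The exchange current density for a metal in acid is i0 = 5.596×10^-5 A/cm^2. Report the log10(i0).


i0 = 5.596×10^-5 A/cm^2
log10(i0) = -4.252

-4.252


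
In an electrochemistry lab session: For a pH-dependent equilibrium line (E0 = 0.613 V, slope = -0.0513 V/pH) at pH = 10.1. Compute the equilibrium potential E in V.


Apply the Pourbaix line equation: E = E0 + slope*pH
E = 0.613 + (-0.0513)*10.1 = 0.613 + (-0.51813) = 0.09487 V
Rounded to 3 decimal places: E = 0.095 V

0.095 V


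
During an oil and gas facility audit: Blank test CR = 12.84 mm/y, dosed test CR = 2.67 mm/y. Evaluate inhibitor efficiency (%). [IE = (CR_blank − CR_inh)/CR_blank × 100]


Apply the inhibitor-efficiency definition: IE = (CR_blank − CR_inh)/CR_blank × 100
IE = (12.84 − 2.67) / 12.84 × 100
IE = 10.17 / 12.84 × 100 = 79.2 %

79.2 %


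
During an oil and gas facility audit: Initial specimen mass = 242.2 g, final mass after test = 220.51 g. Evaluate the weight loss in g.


Weight loss = initial − final
WL = 242.2 − 220.51 = 21.69 g

21.69 g


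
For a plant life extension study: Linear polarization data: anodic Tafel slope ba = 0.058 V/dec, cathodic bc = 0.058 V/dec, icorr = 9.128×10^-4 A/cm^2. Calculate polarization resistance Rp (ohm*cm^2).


Apply the Stern-Geary equation: Rp = ba*bc / (2.303*icorr*(ba+bc))
ba*bc = 0.058*0.058 = 0.003364
ba+bc = 0.116; 2.303*icorr*(ba+bc) = 2.303*9.128×10^-4*0.116 = 2.4385269×10^-4
Rp = 0.003364 / 2.4385269×10^-4 = 13.8 ohm*cm^2

13.8 ohm*cm^2


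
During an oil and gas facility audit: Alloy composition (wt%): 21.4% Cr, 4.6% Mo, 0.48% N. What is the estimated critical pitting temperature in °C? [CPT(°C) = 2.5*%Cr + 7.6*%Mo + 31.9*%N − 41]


Apply the ASTM G48 empirical CPT estimate: CPT(°C) = 2.5*%Cr + 7.6*%Mo + 31.9*%N − 41
2.5*21.4 = 53.5; 7.6*4.6 = 34.96; 31.9*0.48 = 15.312
CPT = 53.5 + 34.96 + 15.312 − 41 = 62.772 °C
Rounded to 0.1 °C: CPT ≈ 62.8 °C

62.8 °C


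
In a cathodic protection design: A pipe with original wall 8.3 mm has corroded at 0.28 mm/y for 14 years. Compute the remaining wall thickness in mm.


Remaining wall = original − CR × time
t = 8.3 − 0.28*14 = 8.3 − 3.92 = 4.38 mm

4.38 mm


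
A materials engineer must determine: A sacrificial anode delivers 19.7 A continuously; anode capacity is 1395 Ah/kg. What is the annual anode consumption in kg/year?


Annual consumption = current * hours per year / capacity
Rate = 19.7 * 8760 / 1395 = 123.7 kg/year

123.7 kg/year


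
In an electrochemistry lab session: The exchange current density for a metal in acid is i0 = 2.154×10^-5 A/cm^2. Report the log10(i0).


i0 = 2.154×10^-5 A/cm^2
log10(i0) = -4.667

-4.667


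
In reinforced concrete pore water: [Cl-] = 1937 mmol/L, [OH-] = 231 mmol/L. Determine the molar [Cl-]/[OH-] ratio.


Threshold parameter = [Cl-] / [OH-] (molar basis; both in mmol/L, so units cancel)
Ratio = 1937 / 231 = 8.39

8.39


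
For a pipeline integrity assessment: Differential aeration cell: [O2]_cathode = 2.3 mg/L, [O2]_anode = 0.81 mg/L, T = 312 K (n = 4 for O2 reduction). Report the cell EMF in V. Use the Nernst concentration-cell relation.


Apply the Nernst concentration-cell relation: E = (RT/nF)*ln(C_cathode/C_anode)
RT/nF = 8.314*312/(4*96485) = 0.00672117 V
ln(2.3/0.81) = 1.04363
E = 0.00672117 * 1.04363 = 0.00701 V

0.00701 V


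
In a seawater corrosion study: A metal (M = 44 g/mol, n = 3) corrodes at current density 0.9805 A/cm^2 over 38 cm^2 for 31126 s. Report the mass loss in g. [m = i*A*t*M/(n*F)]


Apply Faraday's law: m = i*A*t*M / (n*F)
Total charge passed Q = i*A*t = 0.9805*38*31126 = 1159723.634 C
m = Q*M/(n*F) = 1159723.634*44/(3*96485) = 176.2894 g

176.2894 g


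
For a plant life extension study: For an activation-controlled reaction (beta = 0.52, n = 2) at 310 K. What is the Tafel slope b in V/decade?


Apply the Tafel slope relation: b = 2.303*R*T/(beta*n*F)
Numerator: 2.303 * 8.314 * 310 = 5935.61
Denominator: 0.52 * 2 * 96485 = 100344.4
b = 5935.61 / 100344.4 = 0.059 V/decade

0.059 V/decade


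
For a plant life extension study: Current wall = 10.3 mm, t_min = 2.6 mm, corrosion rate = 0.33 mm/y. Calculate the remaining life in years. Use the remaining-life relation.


Apply the remaining-life relation: RL = (t_current − t_min) / CR
RL = (10.3 − 2.6) / 0.33 = 7.7 / 0.33 = 23.3 years

23.3 years


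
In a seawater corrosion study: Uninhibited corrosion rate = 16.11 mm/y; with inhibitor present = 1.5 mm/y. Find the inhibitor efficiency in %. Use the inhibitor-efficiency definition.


Apply the inhibitor-efficiency definition: IE = (CR_blank − CR_inh)/CR_blank × 100
IE = (16.11 − 1.5) / 16.11 × 100
IE = 14.61 / 16.11 × 100 = 90.7 %

90.7 %


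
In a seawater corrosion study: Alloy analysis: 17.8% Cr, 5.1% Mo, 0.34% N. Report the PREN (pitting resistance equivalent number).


Apply the PREN formula: PREN = Cr + 3.3*Mo + 16*N
PREN = 17.8 + 3.3*5.1 + 16*0.34
PREN = 17.8 + 16.83 + 5.44 = 40.07

40.07


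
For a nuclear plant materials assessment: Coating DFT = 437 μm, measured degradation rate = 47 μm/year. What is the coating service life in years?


Service life = thickness / degradation rate
Life = 437 / 47 = 9.3 years

9.3 years


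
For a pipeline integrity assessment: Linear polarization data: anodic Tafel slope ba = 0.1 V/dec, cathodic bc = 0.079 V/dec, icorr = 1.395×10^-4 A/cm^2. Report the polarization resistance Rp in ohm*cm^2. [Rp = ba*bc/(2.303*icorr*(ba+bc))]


Apply the Stern-Geary equation: Rp = ba*bc / (2.303*icorr*(ba+bc))
ba*bc = 0.1*0.079 = 0.0079
ba+bc = 0.179; 2.303*icorr*(ba+bc) = 2.303*1.395×10^-4*0.179 = 5.7507061×10^-5
Rp = 0.0079 / 5.7507061×10^-5 = 137.4 ohm*cm^2

137.4 ohm*cm^2


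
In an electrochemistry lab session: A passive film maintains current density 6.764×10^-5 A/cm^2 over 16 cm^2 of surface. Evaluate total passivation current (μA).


I = i_pass * A, then convert A → μA (×10^6)
I = 6.764×10^-5 * 16 * 10^6 = 1082.24 μA

1082.24 μA


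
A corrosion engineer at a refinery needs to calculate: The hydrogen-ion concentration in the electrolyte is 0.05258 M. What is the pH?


pH = −log10[H+]
pH = −log10(0.05258) = 1.28

1.28


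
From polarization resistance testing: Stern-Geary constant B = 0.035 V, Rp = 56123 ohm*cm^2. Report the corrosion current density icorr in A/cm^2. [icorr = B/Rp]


Apply the Stern-Geary relation: icorr = B / Rp
icorr = 0.035 / 56123 = 6.236×10^-7 A/cm^2

6.236×10^-7 A/cm^2


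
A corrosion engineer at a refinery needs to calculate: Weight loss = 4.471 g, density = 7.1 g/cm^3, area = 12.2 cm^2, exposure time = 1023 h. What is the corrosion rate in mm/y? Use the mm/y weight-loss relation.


Apply the mm/y weight-loss relation: CR = 87600 * W / (D * A * T)
Numerator: 87600 * 4.471 = 391659.6
Denominator: 7.1 * 12.2 * 1023 = 88612.26
CR = 391659.6 / 88612.26 = 4.419926 mm/y

4.419926 mm/y


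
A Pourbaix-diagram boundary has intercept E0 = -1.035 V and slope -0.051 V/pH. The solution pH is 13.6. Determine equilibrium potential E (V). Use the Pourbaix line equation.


Apply the Pourbaix line equation: E = E0 + slope*pH
E = -1.035 + (-0.051)*13.6 = -1.035 + (-0.6936) = -1.7286 V
Rounded to 3 decimal places: E = -1.729 V

-1.729 V


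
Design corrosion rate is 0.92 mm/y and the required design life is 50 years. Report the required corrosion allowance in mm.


Corrosion allowance = CR × design life
CA = 0.92 * 50 = 46.0 mm

46.0 mm


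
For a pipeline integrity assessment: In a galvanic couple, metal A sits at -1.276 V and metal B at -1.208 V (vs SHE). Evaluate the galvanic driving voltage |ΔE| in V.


Driving voltage is the absolute potential difference.
|ΔE| = |-1.276 − (-1.208)| = 0.068 V

0.068 V


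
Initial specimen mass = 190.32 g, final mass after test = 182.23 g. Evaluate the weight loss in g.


Weight loss = initial − final
WL = 190.32 − 182.23 = 8.09 g

8.09 g


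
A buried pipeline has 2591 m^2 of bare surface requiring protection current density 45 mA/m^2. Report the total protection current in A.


I = area * current density, then convert mA → A (÷1000)
I = 2591 * 45 / 1000 = 116.6 A

116.6 A


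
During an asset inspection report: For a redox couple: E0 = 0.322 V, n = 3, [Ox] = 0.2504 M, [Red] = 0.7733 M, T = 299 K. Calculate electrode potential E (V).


Apply the Nernst equation: E = E0 + (RT/nF)*ln([Ox]/[Red])
Step 1: RT/nF = 8.314*299/(3*96485) = 0.00858816 V
Step 2: [Ox]/[Red] = 0.2504/0.7733 = 0.323807
Step 3: ln(0.323807) = -1.127608
Step 4: correction = 0.00858816 * -1.127608 = -0.01 V
E = 0.322 + -0.01 = 0.312 V

0.312 V


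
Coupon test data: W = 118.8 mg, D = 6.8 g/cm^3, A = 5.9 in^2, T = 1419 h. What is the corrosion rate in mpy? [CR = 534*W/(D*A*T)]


Apply the mpy weight-loss relation: CR = 534 * W / (D * A * T)
Numerator: 534 * 118.8 = 63439.2
Denominator: 6.8 * 5.9 * 1419 = 56930.28
CR = 63439.2 / 56930.28 = 1.114 mpy

1.114 mpy


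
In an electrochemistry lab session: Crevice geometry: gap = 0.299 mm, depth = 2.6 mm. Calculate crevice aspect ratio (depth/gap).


Aspect ratio = depth / gap
Ratio = 2.6 / 0.299 = 8.7

8.7


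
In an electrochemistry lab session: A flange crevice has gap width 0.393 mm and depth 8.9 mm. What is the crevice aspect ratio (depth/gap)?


Aspect ratio = depth / gap
Ratio = 8.9 / 0.393 = 22.6

22.6


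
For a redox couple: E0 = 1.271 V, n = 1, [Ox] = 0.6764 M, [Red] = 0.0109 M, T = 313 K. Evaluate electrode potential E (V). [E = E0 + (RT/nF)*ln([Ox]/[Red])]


Apply the Nernst equation: E = E0 + (RT/nF)*ln([Ox]/[Red])
Step 1: RT/nF = 8.314*313/(1*96485) = 0.02697085 V
Step 2: [Ox]/[Red] = 0.6764/0.0109 = 62.055046
Step 3: ln(62.055046) = 4.128022
Step 4: correction = 0.02697085 * 4.128022 = 0.1113 V
E = 1.271 + 0.1113 = 1.3823 V

1.3823 V


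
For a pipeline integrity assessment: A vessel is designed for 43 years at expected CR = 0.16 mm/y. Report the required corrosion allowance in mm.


Corrosion allowance = CR × design life
CA = 0.16 * 43 = 6.88 mm

6.88 mm


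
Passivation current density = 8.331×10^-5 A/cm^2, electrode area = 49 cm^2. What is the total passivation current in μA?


I = i_pass * A, then convert A → μA (×10^6)
I = 8.331×10^-5 * 49 * 10^6 = 4082.19 μA

4082.19 μA


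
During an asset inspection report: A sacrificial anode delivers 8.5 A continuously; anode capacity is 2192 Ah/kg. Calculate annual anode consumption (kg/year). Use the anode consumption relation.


Annual consumption = current * hours per year / capacity
Rate = 8.5 * 8760 / 2192 = 34.0 kg/year

34.0 kg/year


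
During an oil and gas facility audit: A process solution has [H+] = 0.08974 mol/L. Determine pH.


pH = −log10[H+]
pH = −log10(0.08974) = 1.05

1.05


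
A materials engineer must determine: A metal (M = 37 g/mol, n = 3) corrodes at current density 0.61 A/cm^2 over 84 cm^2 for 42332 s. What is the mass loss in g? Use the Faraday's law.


Apply Faraday's law: m = i*A*t*M / (n*F)
Total charge passed Q = i*A*t = 0.61*84*42332 = 2169091.68 C
m = Q*M/(n*F) = 2169091.68*37/(3*96485) = 277.267 g

277.267 g


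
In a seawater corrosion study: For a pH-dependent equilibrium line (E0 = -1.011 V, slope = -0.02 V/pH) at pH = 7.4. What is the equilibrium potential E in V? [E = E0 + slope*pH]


Apply the Pourbaix line equation: E = E0 + slope*pH
E = -1.011 + (-0.02)*7.4 = -1.011 + (-0.148) = -1.159 V
Rounded to 3 decimal places: E = -1.159 V

-1.159 V


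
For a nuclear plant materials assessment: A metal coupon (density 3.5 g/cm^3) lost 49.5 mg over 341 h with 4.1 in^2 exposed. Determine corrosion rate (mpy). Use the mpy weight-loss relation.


Apply the mpy weight-loss relation: CR = 534 * W / (D * A * T)
Numerator: 534 * 49.5 = 26433.0
Denominator: 3.5 * 4.1 * 341 = 4893.35
CR = 26433.0 / 4893.35 = 5.40182 mpy

5.40182 mpy


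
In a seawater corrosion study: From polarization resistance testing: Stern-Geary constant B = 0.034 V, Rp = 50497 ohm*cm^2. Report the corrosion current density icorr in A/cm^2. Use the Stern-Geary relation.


Apply the Stern-Geary relation: icorr = B / Rp
icorr = 0.034 / 50497 = 6.733×10^-7 A/cm^2

6.733×10^-7 A/cm^2


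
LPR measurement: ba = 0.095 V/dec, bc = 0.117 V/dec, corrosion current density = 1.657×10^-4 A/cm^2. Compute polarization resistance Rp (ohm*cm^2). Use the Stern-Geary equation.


Apply the Stern-Geary equation: Rp = ba*bc / (2.303*icorr*(ba+bc))
ba*bc = 0.095*0.117 = 0.011115
ba+bc = 0.212; 2.303*icorr*(ba+bc) = 2.303*1.657×10^-4*0.212 = 8.0900705×10^-5
Rp = 0.011115 / 8.0900705×10^-5 = 137.39 ohm*cm^2

137.39 ohm*cm^2


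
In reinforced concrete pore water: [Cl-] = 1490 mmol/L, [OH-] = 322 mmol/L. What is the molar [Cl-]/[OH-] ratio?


Threshold parameter = [Cl-] / [OH-] (molar basis; both in mmol/L, so units cancel)
Ratio = 1490 / 322 = 4.63

4.63


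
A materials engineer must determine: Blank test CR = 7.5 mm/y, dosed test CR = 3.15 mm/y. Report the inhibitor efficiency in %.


Apply the inhibitor-efficiency definition: IE = (CR_blank − CR_inh)/CR_blank × 100
IE = (7.5 − 3.15) / 7.5 × 100
IE = 4.35 / 7.5 × 100 = 58.0 %

58.0 %


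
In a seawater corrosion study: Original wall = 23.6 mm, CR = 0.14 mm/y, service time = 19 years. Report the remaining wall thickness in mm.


Remaining wall = original − CR × time
t = 23.6 − 0.14*19 = 23.6 − 2.66 = 20.94 mm

20.94 mm


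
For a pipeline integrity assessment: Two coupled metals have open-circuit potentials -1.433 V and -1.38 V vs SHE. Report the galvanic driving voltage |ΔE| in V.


Driving voltage is the absolute potential difference.
|ΔE| = |-1.433 − (-1.38)| = 0.053 V

0.053 V


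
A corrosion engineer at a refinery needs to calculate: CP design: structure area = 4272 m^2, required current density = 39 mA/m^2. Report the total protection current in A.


I = area * current density, then convert mA → A (÷1000)
I = 4272 * 39 / 1000 = 166.61 A

166.61 A


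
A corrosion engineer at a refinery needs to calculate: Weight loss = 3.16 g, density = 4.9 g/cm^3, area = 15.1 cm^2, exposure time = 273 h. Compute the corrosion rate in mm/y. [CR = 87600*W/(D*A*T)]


Apply the mm/y weight-loss relation: CR = 87600 * W / (D * A * T)
Numerator: 87600 * 3.16 = 276816.0
Denominator: 4.9 * 15.1 * 273 = 20199.27
CR = 276816.0 / 20199.27 = 13.70426 mm/y

13.70426 mm/y


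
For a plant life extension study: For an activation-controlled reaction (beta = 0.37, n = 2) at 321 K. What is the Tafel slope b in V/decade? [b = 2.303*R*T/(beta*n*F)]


Apply the Tafel slope relation: b = 2.303*R*T/(beta*n*F)
Numerator: 2.303 * 8.314 * 321 = 6146.23
Denominator: 0.37 * 2 * 96485 = 71398.9
b = 6146.23 / 71398.9 = 0.0861 V/decade

0.0861 V/decade


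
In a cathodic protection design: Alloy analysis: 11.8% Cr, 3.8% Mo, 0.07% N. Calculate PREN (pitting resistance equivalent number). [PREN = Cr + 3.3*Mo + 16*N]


Apply the PREN formula: PREN = Cr + 3.3*Mo + 16*N
PREN = 11.8 + 3.3*3.8 + 16*0.07
PREN = 11.8 + 12.54 + 1.12 = 25.46

25.46


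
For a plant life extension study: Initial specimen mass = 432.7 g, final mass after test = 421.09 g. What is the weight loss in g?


Weight loss = initial − final
WL = 432.7 − 421.09 = 11.61 g

11.61 g


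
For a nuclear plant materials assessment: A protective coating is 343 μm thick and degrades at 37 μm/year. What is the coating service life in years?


Service life = thickness / degradation rate
Life = 343 / 37 = 9.3 years

9.3 years


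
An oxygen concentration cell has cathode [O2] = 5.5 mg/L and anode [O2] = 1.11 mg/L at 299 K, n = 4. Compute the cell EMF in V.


Apply the Nernst concentration-cell relation: E = (RT/nF)*ln(C_cathode/C_anode)
RT/nF = 8.314*299/(4*96485) = 0.00644112 V
ln(5.5/1.11) = 1.60039
E = 0.00644112 * 1.60039 = 0.01031 V

0.01031 V


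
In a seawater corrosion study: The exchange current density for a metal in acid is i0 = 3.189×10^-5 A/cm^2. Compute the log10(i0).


i0 = 3.189×10^-5 A/cm^2
log10(i0) = -4.496

-4.496


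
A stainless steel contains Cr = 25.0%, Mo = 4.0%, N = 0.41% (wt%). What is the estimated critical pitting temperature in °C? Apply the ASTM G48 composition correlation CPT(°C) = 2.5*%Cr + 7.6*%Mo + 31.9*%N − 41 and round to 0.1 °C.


Apply the ASTM G48 empirical CPT estimate: CPT(°C) = 2.5*%Cr + 7.6*%Mo + 31.9*%N − 41
2.5*25.0 = 62.5; 7.6*4.0 = 30.4; 31.9*0.41 = 13.079
CPT = 62.5 + 30.4 + 13.079 − 41 = 64.979 °C
Rounded to 0.1 °C: CPT ≈ 65.0 °C

65.0 °C


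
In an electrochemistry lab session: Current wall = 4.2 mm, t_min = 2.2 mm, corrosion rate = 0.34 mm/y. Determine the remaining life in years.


Apply the remaining-life relation: RL = (t_current − t_min) / CR
RL = (4.2 − 2.2) / 0.34 = 2.0 / 0.34 = 5.9 years

5.9 years


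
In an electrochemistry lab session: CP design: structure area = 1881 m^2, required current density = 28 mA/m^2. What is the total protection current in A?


I = area * current density, then convert mA → A (÷1000)
I = 1881 * 28 / 1000 = 52.67 A

52.67 A


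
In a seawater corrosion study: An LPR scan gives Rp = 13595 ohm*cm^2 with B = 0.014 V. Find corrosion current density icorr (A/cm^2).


Apply the Stern-Geary relation: icorr = B / Rp
icorr = 0.014 / 13595 = 1.03×10^-6 A/cm^2

1.03×10^-6 A/cm^2


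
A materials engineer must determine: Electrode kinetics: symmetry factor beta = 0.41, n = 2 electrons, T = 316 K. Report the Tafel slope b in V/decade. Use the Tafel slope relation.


Apply the Tafel slope relation: b = 2.303*R*T/(beta*n*F)
Numerator: 2.303 * 8.314 * 316 = 6050.5
Denominator: 0.41 * 2 * 96485 = 79117.7
b = 6050.5 / 79117.7 = 0.0765 V/decade

0.0765 V/decade


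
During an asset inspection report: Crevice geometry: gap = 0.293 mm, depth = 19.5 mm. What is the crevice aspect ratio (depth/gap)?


Aspect ratio = depth / gap
Ratio = 19.5 / 0.293 = 66.6

66.6


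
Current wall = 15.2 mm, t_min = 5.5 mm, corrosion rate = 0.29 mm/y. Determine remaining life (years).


Apply the remaining-life relation: RL = (t_current − t_min) / CR
RL = (15.2 − 5.5) / 0.29 = 9.7 / 0.29 = 33.4 years

33.4 years


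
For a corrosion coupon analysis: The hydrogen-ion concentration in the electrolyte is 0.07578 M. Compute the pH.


pH = −log10[H+]
pH = −log10(0.07578) = 1.12

1.12


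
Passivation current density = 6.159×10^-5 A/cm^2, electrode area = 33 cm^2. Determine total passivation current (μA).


I = i_pass * A, then convert A → μA (×10^6)
I = 6.159×10^-5 * 33 * 10^6 = 2032.47 μA

2032.47 μA


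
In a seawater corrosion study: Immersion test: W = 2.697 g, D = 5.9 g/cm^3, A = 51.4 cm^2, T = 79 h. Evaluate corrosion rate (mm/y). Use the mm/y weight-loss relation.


Apply the mm/y weight-loss relation: CR = 87600 * W / (D * A * T)
Numerator: 87600 * 2.697 = 236257.2
Denominator: 5.9 * 51.4 * 79 = 23957.54
CR = 236257.2 / 23957.54 = 9.861497 mm/y

9.861497 mm/y


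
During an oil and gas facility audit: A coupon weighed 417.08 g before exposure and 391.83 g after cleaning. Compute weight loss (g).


Weight loss = initial − final
WL = 417.08 − 391.83 = 25.25 g

25.25 g


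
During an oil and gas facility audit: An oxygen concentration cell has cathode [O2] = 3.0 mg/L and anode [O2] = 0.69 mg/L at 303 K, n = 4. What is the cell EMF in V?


Apply the Nernst concentration-cell relation: E = (RT/nF)*ln(C_cathode/C_anode)
RT/nF = 8.314*303/(4*96485) = 0.00652729 V
ln(3.0/0.69) = 1.46968
E = 0.00652729 * 1.46968 = 0.00959 V

0.00959 V


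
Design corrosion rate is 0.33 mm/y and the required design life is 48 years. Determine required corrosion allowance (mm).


Corrosion allowance = CR × design life
CA = 0.33 * 48 = 15.84 mm

15.84 mm


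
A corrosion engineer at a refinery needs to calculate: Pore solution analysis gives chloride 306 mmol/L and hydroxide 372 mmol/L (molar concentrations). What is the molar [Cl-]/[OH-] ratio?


Threshold parameter = [Cl-] / [OH-] (molar basis; both in mmol/L, so units cancel)
Ratio = 306 / 372 = 0.82

0.82


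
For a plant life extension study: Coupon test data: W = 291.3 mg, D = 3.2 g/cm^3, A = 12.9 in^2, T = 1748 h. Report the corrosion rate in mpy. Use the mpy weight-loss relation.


Apply the mpy weight-loss relation: CR = 534 * W / (D * A * T)
Numerator: 534 * 291.3 = 155554.2
Denominator: 3.2 * 12.9 * 1748 = 72157.44
CR = 155554.2 / 72157.44 = 2.156 mpy

2.156 mpy


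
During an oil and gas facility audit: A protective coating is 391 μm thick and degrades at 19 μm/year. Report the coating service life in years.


Service life = thickness / degradation rate
Life = 391 / 19 = 20.6 years

20.6 years


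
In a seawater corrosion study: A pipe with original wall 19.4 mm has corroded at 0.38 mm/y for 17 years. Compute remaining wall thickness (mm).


Remaining wall = original − CR × time
t = 19.4 − 0.38*17 = 19.4 − 6.46 = 12.94 mm

12.94 mm


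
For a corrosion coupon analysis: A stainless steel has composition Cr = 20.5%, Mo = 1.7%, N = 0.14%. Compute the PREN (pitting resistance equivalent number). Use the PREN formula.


Apply the PREN formula: PREN = Cr + 3.3*Mo + 16*N
PREN = 20.5 + 3.3*1.7 + 16*0.14
PREN = 20.5 + 5.61 + 2.24 = 28.35

28.35


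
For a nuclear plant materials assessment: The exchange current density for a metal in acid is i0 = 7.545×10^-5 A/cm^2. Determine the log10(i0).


i0 = 7.545×10^-5 A/cm^2
log10(i0) = -4.122

-4.122


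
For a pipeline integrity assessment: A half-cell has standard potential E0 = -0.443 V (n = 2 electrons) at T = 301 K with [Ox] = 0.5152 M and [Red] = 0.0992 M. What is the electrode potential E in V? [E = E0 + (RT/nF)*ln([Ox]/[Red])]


Apply the Nernst equation: E = E0 + (RT/nF)*ln([Ox]/[Red])
Step 1: RT/nF = 8.314*301/(2*96485) = 0.01296841 V
Step 2: [Ox]/[Red] = 0.5152/0.0992 = 5.193548
Step 3: ln(5.193548) = 1.647417
Step 4: correction = 0.01296841 * 1.647417 = 0.021 V
E = -0.443 + 0.021 = -0.422 V

-0.422 V


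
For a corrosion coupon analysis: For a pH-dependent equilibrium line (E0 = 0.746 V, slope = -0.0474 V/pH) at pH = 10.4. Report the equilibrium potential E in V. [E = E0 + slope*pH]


Apply the Pourbaix line equation: E = E0 + slope*pH
E = 0.746 + (-0.0474)*10.4 = 0.746 + (-0.49296) = 0.25304 V
Rounded to 4 decimal places: E = 0.2530 V

0.2530 V


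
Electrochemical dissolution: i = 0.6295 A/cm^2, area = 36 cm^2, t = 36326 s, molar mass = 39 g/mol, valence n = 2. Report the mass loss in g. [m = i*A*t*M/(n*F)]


Apply Faraday's law: m = i*A*t*M / (n*F)
Total charge passed Q = i*A*t = 0.6295*36*36326 = 823219.812 C
m = Q*M/(n*F) = 823219.812*39/(2*96485) = 166.376 g

166.376 g


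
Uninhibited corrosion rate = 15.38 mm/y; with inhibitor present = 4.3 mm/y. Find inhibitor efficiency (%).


Apply the inhibitor-efficiency definition: IE = (CR_blank − CR_inh)/CR_blank × 100
IE = (15.38 − 4.3) / 15.38 × 100
IE = 11.08 / 15.38 × 100 = 72.0 %

72.0 %


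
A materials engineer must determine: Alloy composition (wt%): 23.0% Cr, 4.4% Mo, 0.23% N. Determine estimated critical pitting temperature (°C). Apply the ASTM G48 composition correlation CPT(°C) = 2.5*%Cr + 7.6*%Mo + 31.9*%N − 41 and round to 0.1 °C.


Apply the ASTM G48 empirical CPT estimate: CPT(°C) = 2.5*%Cr + 7.6*%Mo + 31.9*%N − 41
2.5*23.0 = 57.5; 7.6*4.4 = 33.44; 31.9*0.23 = 7.337
CPT = 57.5 + 33.44 + 7.337 − 41 = 57.277 °C
Rounded to 0.1 °C: CPT ≈ 57.3 °C

57.3 °C


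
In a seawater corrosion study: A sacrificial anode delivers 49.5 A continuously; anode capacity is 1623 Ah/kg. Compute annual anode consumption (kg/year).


Annual consumption = current * hours per year / capacity
Rate = 49.5 * 8760 / 1623 = 267.2 kg/year

267.2 kg/year


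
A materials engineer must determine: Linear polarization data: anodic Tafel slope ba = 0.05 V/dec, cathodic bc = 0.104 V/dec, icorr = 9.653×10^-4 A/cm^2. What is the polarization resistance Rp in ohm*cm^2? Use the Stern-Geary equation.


Apply the Stern-Geary equation: Rp = ba*bc / (2.303*icorr*(ba+bc))
ba*bc = 0.05*0.104 = 0.0052
ba+bc = 0.154; 2.303*icorr*(ba+bc) = 2.303*9.653×10^-4*0.154 = 3.4235523×10^-4
Rp = 0.0052 / 3.4235523×10^-4 = 15.19 ohm*cm^2

15.19 ohm*cm^2


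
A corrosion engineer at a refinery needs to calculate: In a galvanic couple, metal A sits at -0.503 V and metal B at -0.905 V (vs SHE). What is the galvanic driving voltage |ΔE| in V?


Driving voltage is the absolute potential difference.
|ΔE| = |-0.503 − (-0.905)| = 0.402 V

0.402 V


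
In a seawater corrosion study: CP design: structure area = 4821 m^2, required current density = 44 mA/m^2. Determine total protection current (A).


I = area * current density, then convert mA → A (÷1000)
I = 4821 * 44 / 1000 = 212.12 A

212.12 A


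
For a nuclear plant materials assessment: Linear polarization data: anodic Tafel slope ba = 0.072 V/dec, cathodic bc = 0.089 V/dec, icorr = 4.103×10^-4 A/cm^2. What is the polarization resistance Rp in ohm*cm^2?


Apply the Stern-Geary equation: Rp = ba*bc / (2.303*icorr*(ba+bc))
ba*bc = 0.072*0.089 = 0.006408
ba+bc = 0.161; 2.303*icorr*(ba+bc) = 2.303*4.103×10^-4*0.161 = 1.5213226×10^-4
Rp = 0.006408 / 1.5213226×10^-4 = 42.12 ohm*cm^2

42.12 ohm*cm^2


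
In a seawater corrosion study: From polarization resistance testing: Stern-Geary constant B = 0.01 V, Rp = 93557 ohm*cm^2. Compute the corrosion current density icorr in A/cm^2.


Apply the Stern-Geary relation: icorr = B / Rp
icorr = 0.01 / 93557 = 1.069×10^-7 A/cm^2

1.069×10^-7 A/cm^2


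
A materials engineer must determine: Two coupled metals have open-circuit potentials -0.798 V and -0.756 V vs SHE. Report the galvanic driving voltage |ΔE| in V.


Driving voltage is the absolute potential difference.
|ΔE| = |-0.798 − (-0.756)| = 0.042 V

0.042 V


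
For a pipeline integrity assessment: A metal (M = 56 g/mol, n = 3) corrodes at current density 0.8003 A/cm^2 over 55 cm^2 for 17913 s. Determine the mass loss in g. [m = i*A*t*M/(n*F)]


Apply Faraday's law: m = i*A*t*M / (n*F)
Total charge passed Q = i*A*t = 0.8003*55*17913 = 788467.5645 C
m = Q*M/(n*F) = 788467.5645*56/(3*96485) = 152.542 g

152.542 g


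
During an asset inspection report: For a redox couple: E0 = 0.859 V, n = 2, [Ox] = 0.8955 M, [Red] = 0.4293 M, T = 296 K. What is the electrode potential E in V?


Apply the Nernst equation: E = E0 + (RT/nF)*ln([Ox]/[Red])
Step 1: RT/nF = 8.314*296/(2*96485) = 0.01275299 V
Step 2: [Ox]/[Red] = 0.8955/0.4293 = 2.085954
Step 3: ln(2.085954) = 0.735226
Step 4: correction = 0.01275299 * 0.735226 = 0.0094 V
E = 0.859 + 0.0094 = 0.8684 V

0.8684 V


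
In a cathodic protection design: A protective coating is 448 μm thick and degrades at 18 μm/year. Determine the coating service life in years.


Service life = thickness / degradation rate
Life = 448 / 18 = 24.9 years

24.9 years


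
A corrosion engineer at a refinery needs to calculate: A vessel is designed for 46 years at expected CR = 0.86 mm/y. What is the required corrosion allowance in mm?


Corrosion allowance = CR × design life
CA = 0.86 * 46 = 39.56 mm

39.56 mm


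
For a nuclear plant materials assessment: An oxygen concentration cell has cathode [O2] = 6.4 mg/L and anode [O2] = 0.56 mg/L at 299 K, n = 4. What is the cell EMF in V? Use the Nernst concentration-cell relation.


Apply the Nernst concentration-cell relation: E = (RT/nF)*ln(C_cathode/C_anode)
RT/nF = 8.314*299/(4*96485) = 0.00644112 V
ln(6.4/0.56) = 2.43612
E = 0.00644112 * 2.43612 = 0.01569 V

0.01569 V


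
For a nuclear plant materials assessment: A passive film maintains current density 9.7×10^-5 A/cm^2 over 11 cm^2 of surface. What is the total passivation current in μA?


I = i_pass * A, then convert A → μA (×10^6)
I = 9.7×10^-5 * 11 * 10^6 = 1067.0 μA

1067.0 μA


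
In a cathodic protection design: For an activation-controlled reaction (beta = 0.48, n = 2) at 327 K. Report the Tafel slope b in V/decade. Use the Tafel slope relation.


Apply the Tafel slope relation: b = 2.303*R*T/(beta*n*F)
Numerator: 2.303 * 8.314 * 327 = 6261.12
Denominator: 0.48 * 2 * 96485 = 92625.6
b = 6261.12 / 92625.6 = 0.068 V/decade

0.068 V/decade


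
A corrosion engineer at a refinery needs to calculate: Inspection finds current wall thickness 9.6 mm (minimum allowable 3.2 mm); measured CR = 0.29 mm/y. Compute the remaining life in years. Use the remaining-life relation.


Apply the remaining-life relation: RL = (t_current − t_min) / CR
RL = (9.6 − 3.2) / 0.29 = 6.4 / 0.29 = 22.1 years

22.1 years


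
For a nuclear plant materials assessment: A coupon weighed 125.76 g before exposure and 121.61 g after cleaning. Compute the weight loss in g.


Weight loss = initial − final
WL = 125.76 − 121.61 = 4.15 g

4.15 g


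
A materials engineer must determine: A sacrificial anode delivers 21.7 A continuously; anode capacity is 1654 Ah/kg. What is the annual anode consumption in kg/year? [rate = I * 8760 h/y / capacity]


Annual consumption = current * hours per year / capacity
Rate = 21.7 * 8760 / 1654 = 114.9 kg/year

114.9 kg/year


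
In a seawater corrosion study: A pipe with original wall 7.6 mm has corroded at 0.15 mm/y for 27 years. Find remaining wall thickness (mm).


Remaining wall = original − CR × time
t = 7.6 − 0.15*27 = 7.6 − 4.05 = 3.55 mm

3.55 mm


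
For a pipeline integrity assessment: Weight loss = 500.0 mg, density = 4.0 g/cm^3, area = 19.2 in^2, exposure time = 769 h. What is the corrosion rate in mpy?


Apply the mpy weight-loss relation: CR = 534 * W / (D * A * T)
Numerator: 534 * 500.0 = 267000.0
Denominator: 4.0 * 19.2 * 769 = 59059.2
CR = 267000.0 / 59059.2 = 4.5209 mpy

4.5209 mpy


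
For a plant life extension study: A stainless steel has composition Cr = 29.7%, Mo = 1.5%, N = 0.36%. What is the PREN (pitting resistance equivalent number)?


Apply the PREN formula: PREN = Cr + 3.3*Mo + 16*N
PREN = 29.7 + 3.3*1.5 + 16*0.36
PREN = 29.7 + 4.95 + 5.76 = 40.41

40.41


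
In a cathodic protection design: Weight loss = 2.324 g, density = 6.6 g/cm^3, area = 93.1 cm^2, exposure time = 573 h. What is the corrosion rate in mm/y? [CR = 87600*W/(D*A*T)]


Apply the mm/y weight-loss relation: CR = 87600 * W / (D * A * T)
Numerator: 87600 * 2.324 = 203582.4
Denominator: 6.6 * 93.1 * 573 = 352085.58
CR = 203582.4 / 352085.58 = 0.5782 mm/y

0.5782 mm/y


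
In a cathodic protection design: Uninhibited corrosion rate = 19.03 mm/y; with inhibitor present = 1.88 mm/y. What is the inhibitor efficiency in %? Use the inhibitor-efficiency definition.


Apply the inhibitor-efficiency definition: IE = (CR_blank − CR_inh)/CR_blank × 100
IE = (19.03 − 1.88) / 19.03 × 100
IE = 17.15 / 19.03 × 100 = 90.1 %

90.1 %


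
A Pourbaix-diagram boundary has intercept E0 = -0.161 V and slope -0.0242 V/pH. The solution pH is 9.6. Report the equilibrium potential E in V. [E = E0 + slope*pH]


Apply the Pourbaix line equation: E = E0 + slope*pH
E = -0.161 + (-0.0242)*9.6 = -0.161 + (-0.23232) = -0.39332 V
Rounded to 3 decimal places: E = -0.393 V

-0.393 V


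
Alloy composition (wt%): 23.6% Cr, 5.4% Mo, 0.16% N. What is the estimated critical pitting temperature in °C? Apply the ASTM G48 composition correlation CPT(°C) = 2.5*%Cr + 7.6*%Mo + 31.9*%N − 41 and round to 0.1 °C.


Apply the ASTM G48 empirical CPT estimate: CPT(°C) = 2.5*%Cr + 7.6*%Mo + 31.9*%N − 41
2.5*23.6 = 59; 7.6*5.4 = 41.04; 31.9*0.16 = 5.104
CPT = 59 + 41.04 + 5.104 − 41 = 64.144 °C
Rounded to 0.1 °C: CPT ≈ 64.1 °C

64.1 °C


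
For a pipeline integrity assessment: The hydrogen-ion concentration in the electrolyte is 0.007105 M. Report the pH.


pH = −log10[H+]
pH = −log10(0.007105) = 2.15

2.15


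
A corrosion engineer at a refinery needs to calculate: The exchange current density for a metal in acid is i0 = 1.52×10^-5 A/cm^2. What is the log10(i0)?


i0 = 1.52×10^-5 A/cm^2
log10(i0) = -4.818

-4.818
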